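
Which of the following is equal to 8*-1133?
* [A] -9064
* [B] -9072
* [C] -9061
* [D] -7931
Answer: A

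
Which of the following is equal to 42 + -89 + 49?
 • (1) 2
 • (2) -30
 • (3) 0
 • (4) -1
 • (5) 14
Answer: 1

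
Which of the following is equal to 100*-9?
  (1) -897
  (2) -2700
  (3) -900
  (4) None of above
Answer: 3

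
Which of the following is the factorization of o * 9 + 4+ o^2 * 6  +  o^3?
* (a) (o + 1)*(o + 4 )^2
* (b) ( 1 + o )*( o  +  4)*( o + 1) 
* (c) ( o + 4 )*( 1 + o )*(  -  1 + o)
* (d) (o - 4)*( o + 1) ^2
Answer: b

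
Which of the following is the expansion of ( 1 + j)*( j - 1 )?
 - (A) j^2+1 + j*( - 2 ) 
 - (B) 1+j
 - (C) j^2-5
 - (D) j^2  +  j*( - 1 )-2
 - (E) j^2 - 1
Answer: E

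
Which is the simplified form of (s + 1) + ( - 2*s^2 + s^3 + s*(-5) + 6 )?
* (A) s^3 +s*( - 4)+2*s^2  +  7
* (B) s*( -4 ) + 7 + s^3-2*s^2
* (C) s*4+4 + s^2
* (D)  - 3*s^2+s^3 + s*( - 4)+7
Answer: B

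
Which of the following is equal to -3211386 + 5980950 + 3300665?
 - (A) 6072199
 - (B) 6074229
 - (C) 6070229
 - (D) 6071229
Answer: C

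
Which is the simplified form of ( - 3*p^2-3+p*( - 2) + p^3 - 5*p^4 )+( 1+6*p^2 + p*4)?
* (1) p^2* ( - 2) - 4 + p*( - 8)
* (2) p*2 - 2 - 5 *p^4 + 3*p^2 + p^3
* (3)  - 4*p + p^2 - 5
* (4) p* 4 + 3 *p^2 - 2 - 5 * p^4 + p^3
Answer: 2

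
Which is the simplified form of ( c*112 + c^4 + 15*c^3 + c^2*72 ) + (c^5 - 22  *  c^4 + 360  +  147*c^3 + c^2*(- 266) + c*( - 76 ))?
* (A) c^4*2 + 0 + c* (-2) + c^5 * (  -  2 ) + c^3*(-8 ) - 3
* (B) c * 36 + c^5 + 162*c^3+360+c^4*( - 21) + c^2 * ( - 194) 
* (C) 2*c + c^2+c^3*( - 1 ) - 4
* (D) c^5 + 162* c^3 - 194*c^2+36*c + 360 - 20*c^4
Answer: B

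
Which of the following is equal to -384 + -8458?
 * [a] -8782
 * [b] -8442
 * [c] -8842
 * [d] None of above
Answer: c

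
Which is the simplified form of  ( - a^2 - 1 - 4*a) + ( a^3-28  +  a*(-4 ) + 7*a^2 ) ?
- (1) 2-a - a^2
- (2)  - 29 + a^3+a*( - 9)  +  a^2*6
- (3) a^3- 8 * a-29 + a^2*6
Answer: 3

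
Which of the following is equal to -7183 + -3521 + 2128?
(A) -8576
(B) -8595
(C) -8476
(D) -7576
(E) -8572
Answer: A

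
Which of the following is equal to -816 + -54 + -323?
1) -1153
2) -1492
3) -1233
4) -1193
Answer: 4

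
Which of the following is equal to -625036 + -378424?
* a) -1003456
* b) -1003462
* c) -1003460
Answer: c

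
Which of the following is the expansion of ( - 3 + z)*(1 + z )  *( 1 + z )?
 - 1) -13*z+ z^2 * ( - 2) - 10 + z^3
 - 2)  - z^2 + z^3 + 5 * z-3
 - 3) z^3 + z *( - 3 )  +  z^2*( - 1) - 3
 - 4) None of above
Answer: 4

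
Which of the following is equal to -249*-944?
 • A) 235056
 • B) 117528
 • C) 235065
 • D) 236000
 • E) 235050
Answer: A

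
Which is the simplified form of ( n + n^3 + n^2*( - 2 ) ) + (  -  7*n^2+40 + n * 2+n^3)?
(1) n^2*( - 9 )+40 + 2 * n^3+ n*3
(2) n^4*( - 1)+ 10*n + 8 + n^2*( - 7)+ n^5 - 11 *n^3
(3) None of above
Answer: 1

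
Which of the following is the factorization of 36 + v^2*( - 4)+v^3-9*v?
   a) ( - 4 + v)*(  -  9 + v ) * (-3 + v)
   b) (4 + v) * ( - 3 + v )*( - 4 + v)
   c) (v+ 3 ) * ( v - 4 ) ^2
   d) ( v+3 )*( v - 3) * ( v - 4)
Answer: d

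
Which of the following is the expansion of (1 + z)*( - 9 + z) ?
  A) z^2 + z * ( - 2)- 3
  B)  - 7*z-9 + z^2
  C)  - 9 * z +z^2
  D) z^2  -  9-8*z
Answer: D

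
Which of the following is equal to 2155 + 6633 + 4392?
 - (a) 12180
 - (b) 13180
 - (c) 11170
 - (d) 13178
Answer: b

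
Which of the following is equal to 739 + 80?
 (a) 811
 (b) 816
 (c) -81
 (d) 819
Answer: d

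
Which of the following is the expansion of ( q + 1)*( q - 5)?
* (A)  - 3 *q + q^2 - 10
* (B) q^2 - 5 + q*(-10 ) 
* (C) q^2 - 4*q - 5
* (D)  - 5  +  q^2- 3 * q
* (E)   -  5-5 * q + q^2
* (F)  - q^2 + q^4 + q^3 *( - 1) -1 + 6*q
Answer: C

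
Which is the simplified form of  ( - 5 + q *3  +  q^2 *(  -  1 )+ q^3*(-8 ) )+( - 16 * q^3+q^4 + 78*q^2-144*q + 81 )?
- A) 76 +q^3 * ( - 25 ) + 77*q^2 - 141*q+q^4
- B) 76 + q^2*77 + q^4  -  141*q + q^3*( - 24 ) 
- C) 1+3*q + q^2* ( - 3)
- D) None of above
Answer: B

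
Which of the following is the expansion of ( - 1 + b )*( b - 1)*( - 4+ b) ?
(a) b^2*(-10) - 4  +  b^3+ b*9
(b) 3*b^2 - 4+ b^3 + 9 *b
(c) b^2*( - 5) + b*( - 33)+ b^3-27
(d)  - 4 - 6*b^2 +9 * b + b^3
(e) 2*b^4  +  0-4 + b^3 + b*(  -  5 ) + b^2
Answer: d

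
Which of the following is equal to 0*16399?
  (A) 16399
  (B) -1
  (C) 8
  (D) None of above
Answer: D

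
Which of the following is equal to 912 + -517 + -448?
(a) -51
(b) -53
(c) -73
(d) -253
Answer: b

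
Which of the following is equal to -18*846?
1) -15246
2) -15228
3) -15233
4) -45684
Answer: 2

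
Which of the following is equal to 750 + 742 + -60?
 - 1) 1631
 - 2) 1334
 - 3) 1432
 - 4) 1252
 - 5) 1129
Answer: 3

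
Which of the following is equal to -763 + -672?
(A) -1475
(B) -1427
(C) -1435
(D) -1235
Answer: C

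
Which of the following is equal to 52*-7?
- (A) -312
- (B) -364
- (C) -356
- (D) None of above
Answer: B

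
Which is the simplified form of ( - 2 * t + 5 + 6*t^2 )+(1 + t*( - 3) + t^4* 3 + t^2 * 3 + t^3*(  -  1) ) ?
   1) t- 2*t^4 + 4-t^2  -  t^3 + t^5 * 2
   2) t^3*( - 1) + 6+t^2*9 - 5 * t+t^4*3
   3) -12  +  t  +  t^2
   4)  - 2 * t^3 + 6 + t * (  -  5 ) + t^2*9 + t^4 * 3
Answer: 2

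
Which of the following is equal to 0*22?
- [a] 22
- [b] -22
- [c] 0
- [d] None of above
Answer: c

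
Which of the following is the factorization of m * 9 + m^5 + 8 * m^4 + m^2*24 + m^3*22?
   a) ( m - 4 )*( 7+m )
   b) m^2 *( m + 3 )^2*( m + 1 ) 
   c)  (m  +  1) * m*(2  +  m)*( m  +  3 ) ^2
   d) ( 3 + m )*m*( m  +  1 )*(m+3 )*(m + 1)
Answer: d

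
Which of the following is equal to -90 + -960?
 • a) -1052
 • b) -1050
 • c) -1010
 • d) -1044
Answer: b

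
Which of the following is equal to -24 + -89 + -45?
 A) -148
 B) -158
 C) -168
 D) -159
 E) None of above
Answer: B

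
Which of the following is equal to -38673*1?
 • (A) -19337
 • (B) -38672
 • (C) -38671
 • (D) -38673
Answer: D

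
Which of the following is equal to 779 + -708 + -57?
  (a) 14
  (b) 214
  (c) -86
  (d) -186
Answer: a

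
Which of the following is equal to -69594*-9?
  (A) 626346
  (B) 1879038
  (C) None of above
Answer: A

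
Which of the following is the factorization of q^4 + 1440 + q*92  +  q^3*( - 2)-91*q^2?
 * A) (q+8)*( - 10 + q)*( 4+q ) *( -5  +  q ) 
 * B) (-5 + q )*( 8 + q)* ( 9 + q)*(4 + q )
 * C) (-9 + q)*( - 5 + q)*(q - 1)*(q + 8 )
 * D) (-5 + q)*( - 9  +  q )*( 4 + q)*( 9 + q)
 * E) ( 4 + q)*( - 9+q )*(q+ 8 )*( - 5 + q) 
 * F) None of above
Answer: E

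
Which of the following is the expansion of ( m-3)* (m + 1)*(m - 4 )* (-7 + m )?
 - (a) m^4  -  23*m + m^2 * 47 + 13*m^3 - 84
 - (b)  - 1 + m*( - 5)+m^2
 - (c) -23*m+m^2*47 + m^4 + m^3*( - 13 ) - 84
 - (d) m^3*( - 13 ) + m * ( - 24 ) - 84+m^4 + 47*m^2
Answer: c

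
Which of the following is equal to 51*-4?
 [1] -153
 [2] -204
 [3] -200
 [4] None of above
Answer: 2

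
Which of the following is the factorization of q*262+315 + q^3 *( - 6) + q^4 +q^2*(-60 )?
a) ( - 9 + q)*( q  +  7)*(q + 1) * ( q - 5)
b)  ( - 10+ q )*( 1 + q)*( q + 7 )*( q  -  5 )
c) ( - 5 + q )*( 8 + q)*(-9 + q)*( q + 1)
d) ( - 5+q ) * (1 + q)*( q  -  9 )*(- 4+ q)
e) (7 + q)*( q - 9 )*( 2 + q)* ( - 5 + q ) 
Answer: a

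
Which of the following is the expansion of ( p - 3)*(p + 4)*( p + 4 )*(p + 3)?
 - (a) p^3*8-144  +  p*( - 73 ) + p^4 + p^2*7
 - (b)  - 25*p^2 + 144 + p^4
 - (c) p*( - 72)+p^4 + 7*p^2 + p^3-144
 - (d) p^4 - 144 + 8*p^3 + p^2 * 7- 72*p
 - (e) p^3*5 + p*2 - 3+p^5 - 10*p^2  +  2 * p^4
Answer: d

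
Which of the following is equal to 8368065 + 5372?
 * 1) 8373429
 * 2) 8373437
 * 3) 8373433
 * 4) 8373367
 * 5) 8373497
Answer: 2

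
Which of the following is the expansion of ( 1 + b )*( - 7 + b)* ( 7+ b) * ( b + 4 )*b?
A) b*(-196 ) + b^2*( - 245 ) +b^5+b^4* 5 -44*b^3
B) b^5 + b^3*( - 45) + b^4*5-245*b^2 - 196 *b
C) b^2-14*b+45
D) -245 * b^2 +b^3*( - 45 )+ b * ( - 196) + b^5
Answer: B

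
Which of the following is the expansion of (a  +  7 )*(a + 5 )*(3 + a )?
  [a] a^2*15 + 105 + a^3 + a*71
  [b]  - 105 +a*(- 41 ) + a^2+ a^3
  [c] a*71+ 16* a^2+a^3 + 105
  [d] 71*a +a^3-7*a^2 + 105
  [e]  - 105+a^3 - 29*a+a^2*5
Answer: a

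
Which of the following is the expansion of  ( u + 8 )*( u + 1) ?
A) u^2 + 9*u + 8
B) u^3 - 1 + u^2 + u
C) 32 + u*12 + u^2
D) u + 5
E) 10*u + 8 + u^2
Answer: A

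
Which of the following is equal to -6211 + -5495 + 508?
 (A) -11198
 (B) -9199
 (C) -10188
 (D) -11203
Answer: A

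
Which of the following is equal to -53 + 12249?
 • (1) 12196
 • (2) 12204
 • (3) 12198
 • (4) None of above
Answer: 1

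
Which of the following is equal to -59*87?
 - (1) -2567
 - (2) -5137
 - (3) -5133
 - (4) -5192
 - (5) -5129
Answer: 3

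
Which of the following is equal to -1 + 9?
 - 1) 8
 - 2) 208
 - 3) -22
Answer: 1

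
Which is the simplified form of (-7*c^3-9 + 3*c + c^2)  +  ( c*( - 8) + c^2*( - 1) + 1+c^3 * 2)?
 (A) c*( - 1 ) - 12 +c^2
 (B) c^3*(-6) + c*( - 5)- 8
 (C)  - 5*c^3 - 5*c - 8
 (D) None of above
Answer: C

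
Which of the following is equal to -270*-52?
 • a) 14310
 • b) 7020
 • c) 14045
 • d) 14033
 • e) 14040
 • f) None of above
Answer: e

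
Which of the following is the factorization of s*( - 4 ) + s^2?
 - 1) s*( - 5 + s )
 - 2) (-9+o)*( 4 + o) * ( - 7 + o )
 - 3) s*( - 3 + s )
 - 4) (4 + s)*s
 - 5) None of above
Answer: 5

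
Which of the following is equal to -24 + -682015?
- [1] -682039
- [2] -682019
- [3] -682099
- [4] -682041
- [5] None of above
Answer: 1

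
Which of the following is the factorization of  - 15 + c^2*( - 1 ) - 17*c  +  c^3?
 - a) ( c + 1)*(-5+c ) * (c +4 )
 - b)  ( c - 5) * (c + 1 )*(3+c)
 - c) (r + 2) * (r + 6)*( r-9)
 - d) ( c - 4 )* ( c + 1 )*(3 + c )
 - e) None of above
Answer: b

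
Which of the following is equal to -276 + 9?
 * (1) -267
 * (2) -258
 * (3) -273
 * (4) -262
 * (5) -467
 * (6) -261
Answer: 1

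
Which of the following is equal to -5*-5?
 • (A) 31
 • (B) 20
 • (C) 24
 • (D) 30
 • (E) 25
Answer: E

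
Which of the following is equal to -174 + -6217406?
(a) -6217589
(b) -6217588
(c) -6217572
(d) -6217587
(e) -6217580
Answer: e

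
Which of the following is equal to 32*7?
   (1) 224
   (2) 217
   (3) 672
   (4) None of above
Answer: 1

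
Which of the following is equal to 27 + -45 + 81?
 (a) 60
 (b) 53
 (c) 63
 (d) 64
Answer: c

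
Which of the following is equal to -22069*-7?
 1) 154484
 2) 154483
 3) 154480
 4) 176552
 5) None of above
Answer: 2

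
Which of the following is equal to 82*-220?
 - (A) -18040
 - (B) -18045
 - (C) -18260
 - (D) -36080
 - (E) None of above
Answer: A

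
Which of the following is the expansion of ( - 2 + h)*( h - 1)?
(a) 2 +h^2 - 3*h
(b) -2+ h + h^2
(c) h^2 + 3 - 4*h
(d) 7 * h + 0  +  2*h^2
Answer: a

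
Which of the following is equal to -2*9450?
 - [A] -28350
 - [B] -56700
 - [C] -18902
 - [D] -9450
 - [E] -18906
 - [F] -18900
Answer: F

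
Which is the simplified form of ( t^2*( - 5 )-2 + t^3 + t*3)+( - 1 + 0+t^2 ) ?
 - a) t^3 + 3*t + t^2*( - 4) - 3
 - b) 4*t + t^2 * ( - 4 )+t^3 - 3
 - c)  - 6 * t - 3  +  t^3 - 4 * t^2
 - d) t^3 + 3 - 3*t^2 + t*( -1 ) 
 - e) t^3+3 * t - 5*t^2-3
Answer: a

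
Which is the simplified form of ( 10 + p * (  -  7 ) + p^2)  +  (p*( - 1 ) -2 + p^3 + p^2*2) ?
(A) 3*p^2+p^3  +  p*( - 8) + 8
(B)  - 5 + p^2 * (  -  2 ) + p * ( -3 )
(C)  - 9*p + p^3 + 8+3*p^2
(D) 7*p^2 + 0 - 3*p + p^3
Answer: A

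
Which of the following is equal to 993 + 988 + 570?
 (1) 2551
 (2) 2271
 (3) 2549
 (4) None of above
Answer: 1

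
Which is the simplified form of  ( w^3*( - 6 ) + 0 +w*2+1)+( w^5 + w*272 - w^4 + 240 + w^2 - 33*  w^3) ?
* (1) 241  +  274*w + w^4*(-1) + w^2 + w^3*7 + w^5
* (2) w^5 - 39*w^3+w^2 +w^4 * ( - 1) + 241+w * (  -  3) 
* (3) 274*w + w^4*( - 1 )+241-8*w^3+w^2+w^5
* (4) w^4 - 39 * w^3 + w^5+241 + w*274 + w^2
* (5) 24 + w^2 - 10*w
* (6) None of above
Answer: 6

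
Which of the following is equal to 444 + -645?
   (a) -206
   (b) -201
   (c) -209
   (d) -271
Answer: b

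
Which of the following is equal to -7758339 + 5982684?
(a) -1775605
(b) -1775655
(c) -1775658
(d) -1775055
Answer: b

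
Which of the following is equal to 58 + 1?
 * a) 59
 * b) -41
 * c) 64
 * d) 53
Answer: a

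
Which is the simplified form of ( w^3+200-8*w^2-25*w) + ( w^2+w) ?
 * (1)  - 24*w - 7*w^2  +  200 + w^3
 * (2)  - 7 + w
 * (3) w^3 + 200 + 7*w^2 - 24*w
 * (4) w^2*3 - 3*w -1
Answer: 1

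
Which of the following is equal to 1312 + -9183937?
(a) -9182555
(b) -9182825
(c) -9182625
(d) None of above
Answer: c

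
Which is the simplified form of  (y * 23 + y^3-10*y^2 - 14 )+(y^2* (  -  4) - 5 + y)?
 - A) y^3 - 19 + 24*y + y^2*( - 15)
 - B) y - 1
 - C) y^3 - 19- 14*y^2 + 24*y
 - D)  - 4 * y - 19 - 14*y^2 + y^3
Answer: C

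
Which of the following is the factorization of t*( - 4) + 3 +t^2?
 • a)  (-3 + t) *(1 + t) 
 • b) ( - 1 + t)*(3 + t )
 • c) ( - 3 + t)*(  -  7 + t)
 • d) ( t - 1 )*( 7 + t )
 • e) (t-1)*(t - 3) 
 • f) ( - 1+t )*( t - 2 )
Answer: e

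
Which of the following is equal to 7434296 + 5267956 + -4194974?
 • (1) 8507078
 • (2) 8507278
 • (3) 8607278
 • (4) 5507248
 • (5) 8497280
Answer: 2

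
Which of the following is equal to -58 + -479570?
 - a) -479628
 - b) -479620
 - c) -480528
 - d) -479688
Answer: a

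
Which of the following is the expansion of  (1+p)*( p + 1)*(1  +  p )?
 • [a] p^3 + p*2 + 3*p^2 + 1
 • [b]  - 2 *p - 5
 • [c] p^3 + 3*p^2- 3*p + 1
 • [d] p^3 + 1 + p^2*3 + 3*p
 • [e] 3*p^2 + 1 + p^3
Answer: d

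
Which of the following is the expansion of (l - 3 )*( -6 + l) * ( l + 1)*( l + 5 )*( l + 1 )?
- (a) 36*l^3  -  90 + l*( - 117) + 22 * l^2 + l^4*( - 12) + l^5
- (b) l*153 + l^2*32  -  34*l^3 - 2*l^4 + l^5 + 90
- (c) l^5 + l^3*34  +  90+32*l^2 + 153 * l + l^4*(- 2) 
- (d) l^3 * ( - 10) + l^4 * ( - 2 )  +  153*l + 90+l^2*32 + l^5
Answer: b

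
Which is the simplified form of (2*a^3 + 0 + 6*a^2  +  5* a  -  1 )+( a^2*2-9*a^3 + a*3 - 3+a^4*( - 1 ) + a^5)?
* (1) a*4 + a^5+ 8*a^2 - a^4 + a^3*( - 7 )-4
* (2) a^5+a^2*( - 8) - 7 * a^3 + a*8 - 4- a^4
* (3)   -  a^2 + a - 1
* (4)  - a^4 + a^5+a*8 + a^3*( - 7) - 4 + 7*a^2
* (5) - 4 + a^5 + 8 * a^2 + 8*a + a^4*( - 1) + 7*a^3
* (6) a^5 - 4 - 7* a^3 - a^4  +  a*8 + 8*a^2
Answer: 6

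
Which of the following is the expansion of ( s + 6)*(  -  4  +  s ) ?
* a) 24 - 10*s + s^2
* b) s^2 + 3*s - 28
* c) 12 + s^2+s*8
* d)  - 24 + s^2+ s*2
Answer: d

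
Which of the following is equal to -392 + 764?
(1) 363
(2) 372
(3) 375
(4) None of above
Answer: 2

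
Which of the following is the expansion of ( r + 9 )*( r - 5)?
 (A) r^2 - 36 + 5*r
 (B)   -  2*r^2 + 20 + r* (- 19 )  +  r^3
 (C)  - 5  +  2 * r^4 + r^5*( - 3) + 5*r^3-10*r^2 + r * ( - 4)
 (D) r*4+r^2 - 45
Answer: D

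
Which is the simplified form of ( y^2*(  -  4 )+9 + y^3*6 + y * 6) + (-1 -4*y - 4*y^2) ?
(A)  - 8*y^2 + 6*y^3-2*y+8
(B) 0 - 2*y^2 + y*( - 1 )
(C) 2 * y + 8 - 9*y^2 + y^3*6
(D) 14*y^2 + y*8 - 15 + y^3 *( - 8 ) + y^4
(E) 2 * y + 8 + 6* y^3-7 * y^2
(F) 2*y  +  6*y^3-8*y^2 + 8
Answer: F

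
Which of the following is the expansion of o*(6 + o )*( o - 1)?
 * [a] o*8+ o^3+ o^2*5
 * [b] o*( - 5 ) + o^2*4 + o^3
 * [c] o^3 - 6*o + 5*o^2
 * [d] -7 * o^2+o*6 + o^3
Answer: c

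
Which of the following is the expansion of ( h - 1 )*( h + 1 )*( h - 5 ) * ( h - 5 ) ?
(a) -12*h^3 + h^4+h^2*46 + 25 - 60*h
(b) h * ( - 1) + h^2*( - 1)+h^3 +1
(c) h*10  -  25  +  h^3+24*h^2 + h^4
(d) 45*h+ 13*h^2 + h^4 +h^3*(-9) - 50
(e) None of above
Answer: e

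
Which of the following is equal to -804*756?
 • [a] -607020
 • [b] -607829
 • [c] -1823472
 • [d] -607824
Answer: d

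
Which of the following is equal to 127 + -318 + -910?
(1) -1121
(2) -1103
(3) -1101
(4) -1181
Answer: 3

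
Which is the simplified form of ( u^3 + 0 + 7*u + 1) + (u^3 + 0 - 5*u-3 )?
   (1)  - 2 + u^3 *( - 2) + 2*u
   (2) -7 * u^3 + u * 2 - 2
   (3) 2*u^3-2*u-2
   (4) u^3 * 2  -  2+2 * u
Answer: 4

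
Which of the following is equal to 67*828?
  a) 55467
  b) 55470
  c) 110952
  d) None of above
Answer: d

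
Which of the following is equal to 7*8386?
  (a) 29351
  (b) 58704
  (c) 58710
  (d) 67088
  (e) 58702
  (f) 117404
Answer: e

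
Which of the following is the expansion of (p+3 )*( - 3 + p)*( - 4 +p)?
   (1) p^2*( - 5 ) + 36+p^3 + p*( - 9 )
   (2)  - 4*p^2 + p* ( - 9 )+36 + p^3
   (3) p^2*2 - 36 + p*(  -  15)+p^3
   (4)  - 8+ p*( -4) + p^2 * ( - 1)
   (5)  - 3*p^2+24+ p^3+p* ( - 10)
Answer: 2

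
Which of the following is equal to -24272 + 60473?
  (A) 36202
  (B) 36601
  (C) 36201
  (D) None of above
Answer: C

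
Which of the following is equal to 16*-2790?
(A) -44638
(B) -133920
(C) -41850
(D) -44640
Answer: D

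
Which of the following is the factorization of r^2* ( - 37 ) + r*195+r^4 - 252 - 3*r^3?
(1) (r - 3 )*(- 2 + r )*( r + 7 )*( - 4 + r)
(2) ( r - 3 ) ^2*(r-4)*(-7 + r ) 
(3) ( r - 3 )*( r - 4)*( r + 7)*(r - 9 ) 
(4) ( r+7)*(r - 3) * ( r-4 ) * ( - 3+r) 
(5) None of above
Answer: 4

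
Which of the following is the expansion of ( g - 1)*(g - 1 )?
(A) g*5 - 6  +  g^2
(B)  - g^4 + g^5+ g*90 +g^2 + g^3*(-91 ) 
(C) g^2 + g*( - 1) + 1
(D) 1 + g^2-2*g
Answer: D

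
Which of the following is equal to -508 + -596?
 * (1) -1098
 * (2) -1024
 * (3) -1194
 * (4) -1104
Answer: 4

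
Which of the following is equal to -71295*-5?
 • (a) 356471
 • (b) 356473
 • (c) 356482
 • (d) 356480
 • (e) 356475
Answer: e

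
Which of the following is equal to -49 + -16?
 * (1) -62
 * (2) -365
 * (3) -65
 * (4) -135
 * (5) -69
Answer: 3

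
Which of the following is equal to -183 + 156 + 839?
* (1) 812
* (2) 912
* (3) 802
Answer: 1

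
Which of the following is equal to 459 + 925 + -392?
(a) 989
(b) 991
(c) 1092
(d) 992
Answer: d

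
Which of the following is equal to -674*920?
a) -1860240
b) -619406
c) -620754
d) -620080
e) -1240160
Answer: d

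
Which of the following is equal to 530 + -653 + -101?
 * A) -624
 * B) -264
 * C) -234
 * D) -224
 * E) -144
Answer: D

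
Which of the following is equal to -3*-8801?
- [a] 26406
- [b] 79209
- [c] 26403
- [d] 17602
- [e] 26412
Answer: c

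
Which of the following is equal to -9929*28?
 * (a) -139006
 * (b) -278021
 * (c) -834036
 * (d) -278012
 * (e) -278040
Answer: d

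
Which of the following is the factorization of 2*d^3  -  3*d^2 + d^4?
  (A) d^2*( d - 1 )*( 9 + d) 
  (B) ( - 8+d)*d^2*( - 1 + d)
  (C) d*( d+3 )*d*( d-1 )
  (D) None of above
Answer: C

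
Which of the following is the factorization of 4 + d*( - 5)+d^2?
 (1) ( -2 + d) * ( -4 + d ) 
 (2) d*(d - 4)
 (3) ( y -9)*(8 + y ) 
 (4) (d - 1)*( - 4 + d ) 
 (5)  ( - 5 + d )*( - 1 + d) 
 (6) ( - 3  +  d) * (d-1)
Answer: 4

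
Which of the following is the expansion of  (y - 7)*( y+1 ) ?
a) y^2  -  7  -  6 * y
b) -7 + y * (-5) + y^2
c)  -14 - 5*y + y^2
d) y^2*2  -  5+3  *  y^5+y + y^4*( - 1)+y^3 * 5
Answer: a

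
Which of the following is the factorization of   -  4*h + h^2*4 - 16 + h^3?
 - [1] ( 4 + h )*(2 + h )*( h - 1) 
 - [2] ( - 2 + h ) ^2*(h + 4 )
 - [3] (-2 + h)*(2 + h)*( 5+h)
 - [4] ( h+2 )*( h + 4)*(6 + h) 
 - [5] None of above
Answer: 5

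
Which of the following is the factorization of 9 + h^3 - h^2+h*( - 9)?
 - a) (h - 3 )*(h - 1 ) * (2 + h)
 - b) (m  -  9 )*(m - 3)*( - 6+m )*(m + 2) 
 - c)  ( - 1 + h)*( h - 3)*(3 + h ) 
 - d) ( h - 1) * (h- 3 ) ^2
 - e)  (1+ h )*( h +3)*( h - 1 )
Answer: c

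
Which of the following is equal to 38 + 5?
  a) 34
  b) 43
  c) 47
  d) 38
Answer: b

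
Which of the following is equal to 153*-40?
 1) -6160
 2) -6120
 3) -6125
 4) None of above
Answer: 2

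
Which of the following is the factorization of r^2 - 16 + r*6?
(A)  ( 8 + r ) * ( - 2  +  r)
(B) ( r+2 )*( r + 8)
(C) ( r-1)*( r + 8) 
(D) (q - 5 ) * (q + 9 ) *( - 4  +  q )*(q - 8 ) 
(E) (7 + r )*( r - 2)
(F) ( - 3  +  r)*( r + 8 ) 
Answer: A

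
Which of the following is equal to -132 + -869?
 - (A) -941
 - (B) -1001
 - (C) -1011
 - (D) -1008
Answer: B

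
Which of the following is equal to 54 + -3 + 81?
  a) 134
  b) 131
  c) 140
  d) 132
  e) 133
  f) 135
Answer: d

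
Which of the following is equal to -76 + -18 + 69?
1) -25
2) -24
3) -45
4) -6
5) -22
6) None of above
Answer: 1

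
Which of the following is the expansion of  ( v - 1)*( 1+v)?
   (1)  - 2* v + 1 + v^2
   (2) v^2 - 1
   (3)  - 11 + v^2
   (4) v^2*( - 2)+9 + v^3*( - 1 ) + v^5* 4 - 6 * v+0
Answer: 2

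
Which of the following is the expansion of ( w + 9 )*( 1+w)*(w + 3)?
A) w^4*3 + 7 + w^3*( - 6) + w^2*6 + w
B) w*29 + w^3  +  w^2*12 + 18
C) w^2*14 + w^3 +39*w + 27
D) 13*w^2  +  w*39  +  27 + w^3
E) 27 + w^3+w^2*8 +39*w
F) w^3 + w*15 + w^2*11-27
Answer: D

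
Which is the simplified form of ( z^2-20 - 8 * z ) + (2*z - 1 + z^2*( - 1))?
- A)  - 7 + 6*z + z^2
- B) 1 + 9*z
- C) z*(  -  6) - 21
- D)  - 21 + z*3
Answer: C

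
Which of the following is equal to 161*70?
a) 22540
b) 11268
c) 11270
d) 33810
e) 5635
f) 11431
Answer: c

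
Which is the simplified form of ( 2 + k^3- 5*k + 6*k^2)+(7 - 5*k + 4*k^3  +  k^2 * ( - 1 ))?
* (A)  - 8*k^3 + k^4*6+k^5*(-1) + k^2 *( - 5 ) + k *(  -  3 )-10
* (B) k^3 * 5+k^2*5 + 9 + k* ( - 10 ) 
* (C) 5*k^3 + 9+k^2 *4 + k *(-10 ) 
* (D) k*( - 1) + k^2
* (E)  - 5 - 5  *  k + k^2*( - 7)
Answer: B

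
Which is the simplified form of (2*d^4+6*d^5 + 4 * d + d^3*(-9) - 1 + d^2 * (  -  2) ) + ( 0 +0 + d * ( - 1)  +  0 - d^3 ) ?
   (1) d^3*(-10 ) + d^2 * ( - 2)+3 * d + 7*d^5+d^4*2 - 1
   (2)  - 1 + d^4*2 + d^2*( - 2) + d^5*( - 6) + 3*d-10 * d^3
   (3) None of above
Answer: 3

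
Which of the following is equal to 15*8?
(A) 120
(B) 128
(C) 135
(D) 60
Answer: A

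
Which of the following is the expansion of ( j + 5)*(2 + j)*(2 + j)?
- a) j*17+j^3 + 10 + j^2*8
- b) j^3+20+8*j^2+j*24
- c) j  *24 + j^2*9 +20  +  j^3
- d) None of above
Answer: c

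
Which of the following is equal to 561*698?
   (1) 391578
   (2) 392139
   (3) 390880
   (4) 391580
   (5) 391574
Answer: 1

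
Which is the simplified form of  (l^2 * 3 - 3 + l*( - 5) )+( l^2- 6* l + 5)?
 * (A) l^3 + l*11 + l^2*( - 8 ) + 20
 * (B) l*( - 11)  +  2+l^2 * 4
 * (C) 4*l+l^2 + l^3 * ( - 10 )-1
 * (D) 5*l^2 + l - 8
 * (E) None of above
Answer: B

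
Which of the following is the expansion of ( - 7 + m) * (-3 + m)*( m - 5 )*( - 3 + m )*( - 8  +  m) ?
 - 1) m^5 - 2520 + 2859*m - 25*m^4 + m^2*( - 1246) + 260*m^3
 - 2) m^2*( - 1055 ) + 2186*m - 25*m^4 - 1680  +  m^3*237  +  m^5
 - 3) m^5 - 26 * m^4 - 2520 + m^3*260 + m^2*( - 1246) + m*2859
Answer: 3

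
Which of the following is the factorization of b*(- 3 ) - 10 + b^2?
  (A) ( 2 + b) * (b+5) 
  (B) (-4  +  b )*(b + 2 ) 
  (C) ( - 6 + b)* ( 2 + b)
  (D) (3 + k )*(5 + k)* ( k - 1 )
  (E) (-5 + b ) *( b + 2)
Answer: E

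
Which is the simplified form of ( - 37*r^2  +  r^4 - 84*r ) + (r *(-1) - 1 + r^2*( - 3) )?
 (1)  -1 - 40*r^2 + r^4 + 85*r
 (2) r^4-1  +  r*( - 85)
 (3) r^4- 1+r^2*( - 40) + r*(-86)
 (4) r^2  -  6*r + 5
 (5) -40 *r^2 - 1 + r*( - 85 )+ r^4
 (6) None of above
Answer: 5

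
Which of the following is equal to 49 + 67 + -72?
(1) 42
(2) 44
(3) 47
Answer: 2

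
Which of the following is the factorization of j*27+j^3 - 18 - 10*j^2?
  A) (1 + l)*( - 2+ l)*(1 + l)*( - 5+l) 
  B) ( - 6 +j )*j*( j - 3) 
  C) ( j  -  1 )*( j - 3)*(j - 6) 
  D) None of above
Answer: C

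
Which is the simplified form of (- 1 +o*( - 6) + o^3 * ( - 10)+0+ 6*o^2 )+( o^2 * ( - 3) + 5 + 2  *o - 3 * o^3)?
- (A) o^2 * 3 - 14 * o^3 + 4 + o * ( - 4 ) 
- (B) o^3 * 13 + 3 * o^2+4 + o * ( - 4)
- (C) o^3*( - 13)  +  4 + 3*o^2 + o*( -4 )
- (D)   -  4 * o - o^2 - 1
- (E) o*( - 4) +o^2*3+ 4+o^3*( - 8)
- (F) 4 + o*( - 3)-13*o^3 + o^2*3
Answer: C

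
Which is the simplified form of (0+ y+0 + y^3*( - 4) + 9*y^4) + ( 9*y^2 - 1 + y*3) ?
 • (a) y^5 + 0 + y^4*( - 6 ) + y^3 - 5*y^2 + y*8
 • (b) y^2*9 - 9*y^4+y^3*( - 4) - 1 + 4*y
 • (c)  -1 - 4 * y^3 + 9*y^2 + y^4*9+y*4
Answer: c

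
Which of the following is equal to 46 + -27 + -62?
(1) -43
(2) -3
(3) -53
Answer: 1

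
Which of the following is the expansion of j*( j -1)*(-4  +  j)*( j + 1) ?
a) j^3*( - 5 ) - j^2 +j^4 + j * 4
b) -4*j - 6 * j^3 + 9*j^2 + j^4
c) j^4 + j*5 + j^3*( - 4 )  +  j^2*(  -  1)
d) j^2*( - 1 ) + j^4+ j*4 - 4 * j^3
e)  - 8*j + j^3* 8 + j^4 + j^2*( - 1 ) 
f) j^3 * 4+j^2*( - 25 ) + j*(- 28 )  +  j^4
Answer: d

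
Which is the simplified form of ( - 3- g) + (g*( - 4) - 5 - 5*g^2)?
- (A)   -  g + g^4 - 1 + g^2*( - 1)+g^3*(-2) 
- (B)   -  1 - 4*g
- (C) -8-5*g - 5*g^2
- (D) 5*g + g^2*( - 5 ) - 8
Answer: C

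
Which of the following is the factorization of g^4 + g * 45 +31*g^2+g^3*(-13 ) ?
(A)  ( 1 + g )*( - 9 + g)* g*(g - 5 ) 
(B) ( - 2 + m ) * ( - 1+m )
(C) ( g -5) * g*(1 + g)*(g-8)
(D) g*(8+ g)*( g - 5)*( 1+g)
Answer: A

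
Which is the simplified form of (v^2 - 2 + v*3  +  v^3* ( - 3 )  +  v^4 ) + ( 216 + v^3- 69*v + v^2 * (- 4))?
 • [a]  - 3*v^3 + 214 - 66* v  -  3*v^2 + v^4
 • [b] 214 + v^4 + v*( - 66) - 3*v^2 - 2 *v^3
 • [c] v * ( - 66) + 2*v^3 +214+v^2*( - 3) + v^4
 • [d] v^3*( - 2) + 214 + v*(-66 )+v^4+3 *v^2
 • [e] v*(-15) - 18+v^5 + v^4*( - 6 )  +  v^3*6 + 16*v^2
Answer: b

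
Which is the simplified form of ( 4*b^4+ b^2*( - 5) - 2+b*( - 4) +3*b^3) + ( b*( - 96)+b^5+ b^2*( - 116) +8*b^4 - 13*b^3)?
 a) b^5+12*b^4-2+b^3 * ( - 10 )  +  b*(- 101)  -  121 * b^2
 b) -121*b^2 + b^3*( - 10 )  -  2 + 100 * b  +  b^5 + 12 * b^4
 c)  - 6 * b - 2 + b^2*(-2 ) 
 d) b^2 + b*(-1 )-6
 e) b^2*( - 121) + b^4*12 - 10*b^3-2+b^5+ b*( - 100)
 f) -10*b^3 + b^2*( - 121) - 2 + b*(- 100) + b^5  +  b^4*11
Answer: e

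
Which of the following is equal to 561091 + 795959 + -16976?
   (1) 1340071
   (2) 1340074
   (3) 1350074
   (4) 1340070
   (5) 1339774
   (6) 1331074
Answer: 2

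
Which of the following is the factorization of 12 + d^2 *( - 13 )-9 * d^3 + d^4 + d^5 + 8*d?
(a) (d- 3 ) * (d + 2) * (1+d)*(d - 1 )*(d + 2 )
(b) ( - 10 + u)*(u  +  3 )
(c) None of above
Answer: a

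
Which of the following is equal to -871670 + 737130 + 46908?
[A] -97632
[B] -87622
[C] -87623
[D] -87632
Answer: D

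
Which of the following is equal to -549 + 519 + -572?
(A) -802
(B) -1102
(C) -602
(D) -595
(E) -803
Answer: C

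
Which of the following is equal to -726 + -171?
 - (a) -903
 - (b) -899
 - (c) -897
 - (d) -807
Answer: c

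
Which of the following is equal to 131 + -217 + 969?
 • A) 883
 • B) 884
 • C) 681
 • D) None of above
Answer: A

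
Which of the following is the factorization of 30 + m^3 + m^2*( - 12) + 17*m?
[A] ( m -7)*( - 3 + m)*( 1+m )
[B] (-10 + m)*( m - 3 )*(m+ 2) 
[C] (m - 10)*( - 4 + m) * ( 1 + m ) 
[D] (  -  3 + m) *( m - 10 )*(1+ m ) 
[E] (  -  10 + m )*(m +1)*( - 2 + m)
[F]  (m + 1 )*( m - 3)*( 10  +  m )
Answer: D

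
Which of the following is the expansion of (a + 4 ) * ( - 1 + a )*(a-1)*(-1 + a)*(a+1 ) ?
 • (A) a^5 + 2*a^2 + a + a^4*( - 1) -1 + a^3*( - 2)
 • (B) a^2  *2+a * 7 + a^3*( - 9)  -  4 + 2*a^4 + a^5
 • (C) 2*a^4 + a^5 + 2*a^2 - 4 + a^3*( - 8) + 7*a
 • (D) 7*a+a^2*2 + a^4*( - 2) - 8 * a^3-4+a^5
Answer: C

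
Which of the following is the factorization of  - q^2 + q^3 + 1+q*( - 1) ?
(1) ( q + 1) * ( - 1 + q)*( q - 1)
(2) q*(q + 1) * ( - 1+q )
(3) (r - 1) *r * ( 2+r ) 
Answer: 1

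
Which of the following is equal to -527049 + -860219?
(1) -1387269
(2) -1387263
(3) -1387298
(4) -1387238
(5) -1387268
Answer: 5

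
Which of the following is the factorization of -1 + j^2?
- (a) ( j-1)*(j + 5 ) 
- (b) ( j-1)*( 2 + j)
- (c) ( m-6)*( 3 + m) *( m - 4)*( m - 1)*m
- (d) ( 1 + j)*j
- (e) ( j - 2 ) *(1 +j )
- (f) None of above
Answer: f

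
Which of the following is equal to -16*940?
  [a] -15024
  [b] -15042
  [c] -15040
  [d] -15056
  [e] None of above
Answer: c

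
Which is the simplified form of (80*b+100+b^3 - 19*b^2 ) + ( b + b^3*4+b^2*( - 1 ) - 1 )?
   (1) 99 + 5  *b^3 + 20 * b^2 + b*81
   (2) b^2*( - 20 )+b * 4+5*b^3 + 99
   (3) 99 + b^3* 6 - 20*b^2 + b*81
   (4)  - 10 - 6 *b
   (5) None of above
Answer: 5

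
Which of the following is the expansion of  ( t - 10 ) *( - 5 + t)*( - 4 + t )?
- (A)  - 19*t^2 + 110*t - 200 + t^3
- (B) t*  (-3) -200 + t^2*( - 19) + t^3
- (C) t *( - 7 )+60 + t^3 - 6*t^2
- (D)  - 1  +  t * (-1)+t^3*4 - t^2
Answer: A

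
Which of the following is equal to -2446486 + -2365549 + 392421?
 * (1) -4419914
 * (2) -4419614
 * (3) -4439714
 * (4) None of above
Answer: 2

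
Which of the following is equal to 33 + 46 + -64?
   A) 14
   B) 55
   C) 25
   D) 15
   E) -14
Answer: D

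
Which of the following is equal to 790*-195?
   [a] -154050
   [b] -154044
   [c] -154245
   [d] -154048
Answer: a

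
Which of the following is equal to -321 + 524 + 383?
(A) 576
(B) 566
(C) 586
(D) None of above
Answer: C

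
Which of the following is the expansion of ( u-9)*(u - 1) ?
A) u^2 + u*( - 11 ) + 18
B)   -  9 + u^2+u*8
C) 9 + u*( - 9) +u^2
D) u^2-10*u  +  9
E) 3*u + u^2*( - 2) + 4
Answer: D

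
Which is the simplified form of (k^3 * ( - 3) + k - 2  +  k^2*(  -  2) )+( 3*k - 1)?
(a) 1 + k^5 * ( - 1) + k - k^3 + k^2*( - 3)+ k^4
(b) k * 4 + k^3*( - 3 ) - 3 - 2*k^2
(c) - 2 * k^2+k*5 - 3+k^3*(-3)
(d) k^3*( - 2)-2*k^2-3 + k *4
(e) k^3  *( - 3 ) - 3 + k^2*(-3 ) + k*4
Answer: b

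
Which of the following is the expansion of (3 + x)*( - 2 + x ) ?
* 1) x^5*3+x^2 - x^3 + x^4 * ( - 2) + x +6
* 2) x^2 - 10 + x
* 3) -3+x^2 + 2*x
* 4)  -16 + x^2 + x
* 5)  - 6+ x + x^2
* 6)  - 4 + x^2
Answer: 5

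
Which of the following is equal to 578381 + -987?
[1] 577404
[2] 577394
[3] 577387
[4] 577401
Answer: 2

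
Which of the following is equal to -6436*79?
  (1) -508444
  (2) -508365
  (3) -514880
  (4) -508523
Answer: 1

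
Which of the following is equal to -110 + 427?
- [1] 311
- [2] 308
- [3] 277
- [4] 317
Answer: 4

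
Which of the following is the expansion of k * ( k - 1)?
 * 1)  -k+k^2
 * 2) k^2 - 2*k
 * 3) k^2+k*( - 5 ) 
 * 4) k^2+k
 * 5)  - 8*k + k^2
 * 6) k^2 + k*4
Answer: 1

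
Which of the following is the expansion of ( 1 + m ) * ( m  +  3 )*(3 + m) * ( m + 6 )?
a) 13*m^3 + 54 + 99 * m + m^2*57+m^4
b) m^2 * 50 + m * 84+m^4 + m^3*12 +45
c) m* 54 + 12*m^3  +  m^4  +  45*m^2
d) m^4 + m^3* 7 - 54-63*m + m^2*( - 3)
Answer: a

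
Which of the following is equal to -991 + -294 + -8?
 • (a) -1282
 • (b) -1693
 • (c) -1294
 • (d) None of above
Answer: d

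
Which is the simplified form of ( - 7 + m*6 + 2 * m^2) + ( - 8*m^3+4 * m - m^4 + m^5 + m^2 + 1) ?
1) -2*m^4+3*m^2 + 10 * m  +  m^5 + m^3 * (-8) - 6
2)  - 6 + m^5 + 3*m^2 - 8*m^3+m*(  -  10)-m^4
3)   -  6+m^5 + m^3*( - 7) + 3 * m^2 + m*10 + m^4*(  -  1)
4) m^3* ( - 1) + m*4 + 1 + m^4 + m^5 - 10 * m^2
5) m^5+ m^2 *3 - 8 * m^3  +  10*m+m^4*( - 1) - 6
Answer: 5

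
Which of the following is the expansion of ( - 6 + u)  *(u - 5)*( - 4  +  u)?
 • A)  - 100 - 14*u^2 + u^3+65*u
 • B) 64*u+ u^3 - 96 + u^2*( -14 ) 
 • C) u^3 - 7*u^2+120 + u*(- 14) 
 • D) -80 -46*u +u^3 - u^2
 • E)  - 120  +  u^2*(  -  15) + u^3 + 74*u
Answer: E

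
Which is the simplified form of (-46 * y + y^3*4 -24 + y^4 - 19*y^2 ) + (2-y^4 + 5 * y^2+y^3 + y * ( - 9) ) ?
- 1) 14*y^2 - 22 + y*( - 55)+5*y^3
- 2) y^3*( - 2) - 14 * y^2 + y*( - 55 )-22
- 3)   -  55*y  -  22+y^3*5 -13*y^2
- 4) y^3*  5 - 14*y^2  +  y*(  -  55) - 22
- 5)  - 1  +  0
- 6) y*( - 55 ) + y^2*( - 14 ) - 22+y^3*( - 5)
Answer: 4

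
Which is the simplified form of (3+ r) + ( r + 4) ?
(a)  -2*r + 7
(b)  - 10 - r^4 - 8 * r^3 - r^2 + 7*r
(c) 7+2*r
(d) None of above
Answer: c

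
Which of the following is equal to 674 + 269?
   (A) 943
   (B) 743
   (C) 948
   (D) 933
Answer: A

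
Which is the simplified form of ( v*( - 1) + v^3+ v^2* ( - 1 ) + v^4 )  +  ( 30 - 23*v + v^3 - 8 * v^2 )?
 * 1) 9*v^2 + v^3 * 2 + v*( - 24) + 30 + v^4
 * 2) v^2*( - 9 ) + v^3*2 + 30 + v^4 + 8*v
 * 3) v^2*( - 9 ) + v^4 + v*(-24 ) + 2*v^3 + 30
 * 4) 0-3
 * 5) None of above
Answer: 3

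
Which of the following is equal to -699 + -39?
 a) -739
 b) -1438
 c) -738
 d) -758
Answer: c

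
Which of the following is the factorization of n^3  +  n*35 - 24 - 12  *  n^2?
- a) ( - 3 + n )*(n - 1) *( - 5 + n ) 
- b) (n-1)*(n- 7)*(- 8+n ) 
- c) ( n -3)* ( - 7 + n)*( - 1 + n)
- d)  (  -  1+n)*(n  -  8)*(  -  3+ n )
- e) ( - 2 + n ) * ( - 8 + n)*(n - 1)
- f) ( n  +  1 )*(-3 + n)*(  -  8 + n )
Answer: d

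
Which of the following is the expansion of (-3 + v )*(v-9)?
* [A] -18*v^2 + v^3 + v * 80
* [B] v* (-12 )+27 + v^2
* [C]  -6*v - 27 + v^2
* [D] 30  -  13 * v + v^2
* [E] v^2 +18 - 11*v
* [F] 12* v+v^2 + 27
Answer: B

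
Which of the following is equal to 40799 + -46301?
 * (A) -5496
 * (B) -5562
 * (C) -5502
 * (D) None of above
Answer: C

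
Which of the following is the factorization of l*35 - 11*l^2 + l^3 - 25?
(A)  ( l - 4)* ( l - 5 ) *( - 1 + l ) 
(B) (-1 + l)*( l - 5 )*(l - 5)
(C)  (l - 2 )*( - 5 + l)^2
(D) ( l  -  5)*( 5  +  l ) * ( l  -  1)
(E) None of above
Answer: B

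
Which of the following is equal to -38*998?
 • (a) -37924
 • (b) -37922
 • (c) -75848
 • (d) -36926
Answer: a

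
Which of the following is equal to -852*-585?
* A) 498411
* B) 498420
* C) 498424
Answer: B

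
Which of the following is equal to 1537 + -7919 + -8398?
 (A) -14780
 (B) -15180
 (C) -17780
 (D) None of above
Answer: A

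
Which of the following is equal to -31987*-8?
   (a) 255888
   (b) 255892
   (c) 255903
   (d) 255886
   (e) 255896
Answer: e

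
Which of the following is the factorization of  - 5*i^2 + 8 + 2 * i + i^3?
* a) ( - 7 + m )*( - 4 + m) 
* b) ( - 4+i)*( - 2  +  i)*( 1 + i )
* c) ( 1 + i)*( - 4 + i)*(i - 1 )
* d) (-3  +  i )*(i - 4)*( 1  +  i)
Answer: b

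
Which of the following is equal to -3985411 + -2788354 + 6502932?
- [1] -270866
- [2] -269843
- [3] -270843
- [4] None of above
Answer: 4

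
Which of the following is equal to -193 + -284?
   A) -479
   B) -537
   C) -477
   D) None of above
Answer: C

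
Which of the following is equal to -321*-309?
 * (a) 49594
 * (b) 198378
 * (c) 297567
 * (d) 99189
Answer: d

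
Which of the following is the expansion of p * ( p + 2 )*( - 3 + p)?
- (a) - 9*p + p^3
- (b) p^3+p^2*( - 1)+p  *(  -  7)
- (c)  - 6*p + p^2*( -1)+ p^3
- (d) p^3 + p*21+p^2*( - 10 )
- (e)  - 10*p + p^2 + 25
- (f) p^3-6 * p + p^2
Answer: c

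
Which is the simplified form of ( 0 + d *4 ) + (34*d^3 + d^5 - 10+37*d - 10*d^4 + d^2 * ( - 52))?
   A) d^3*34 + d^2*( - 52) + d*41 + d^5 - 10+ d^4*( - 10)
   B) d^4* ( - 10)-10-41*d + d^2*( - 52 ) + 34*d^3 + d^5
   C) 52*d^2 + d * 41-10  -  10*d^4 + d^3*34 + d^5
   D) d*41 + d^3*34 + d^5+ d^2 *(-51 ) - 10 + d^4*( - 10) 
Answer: A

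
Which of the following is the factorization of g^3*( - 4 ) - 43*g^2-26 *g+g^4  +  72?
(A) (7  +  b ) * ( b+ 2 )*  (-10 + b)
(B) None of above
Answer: B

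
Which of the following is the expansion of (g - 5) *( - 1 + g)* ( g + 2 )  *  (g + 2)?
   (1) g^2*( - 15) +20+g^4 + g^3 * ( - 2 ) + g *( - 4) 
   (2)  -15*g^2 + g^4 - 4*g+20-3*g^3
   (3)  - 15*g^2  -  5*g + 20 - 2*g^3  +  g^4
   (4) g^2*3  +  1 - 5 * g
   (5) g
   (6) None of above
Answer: 1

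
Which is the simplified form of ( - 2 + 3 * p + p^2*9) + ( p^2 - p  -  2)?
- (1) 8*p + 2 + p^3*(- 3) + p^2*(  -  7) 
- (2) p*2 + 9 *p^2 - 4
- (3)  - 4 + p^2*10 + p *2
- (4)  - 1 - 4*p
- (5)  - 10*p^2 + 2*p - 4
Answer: 3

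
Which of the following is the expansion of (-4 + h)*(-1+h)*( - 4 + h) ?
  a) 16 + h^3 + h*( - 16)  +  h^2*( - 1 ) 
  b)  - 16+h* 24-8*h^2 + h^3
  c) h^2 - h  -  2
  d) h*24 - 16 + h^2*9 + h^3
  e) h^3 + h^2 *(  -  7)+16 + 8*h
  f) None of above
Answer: f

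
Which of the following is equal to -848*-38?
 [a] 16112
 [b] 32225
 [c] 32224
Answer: c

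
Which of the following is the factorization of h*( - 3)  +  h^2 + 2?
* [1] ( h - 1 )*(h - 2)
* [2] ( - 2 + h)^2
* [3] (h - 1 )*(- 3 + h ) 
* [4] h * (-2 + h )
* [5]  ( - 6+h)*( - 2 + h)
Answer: 1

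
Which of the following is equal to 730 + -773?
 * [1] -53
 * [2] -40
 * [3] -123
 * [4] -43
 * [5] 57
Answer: 4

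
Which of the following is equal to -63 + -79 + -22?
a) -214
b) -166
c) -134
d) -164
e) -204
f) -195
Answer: d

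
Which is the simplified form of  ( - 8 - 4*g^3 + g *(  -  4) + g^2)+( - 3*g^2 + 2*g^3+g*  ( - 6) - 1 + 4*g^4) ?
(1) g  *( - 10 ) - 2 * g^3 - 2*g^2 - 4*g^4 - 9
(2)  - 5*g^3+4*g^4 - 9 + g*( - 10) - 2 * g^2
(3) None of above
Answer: 3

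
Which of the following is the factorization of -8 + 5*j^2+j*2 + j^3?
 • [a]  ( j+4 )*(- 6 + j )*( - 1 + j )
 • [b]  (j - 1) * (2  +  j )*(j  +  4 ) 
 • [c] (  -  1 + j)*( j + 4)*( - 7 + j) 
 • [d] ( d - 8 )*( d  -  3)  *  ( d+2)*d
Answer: b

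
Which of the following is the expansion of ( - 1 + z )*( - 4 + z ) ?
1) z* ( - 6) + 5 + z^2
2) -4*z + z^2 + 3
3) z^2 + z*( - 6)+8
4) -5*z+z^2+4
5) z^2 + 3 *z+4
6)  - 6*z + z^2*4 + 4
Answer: 4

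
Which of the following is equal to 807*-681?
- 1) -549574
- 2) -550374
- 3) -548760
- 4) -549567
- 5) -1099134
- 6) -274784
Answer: 4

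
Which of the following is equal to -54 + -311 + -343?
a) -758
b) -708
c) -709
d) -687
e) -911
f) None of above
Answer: b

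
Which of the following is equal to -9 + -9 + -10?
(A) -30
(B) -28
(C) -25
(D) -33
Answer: B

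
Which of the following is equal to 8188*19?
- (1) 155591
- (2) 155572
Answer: 2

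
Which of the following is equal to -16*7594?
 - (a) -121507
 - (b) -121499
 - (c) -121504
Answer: c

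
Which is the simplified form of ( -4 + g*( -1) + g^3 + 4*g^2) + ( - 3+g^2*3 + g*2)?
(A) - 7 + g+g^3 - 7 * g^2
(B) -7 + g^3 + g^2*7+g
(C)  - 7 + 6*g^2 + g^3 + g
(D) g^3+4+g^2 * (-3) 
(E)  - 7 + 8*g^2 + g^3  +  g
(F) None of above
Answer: B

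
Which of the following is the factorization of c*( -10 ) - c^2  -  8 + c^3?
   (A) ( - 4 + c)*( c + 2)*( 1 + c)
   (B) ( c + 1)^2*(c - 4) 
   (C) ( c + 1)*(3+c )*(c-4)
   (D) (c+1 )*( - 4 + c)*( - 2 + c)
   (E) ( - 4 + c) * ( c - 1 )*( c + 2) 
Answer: A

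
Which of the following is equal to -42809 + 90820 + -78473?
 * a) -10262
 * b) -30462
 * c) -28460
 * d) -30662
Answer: b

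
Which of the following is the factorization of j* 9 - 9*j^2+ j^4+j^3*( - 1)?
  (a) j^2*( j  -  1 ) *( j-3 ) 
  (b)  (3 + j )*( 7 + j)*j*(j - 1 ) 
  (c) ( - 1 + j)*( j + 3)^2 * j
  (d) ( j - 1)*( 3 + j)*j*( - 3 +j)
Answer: d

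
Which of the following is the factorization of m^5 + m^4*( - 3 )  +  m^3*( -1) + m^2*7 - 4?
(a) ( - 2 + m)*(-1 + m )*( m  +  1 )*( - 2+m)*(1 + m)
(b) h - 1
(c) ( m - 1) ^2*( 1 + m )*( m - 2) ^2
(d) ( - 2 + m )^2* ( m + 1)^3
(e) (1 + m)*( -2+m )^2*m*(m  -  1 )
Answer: a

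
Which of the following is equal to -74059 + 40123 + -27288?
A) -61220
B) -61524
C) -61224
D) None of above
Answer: C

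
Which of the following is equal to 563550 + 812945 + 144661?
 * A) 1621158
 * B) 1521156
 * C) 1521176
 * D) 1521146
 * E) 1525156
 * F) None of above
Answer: B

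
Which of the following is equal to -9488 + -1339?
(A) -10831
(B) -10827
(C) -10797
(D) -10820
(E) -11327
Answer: B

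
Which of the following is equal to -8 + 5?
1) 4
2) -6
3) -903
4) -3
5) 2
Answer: 4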